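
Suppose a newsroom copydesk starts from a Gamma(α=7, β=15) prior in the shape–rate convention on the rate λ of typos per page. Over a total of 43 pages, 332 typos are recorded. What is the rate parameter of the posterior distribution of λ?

Total count 332 over total exposure 43 pages.
The Gamma prior is conjugate for the Poisson rate, so λ | data ~ Gamma(7+332, 15+43) = Gamma(339, 58).

58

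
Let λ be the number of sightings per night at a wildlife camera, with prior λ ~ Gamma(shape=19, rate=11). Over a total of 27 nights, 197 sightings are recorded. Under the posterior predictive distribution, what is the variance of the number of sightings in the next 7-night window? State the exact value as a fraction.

17010/361

Total count 197 over total exposure 27 nights.
Conjugate update: add total count to the shape and total exposure to the rate, giving Gamma(216, 38).
The posterior predictive for a window of length T is Negative Binomial with variance T·α'·(β'+T)/β'² = 7·216·45/1444 = 17010/361.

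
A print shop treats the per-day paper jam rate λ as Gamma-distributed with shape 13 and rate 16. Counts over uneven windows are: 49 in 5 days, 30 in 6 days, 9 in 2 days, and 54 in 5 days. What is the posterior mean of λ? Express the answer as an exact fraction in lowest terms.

Total count: 49 + 30 + 9 + 54 = 142.
Total exposure: 5 + 6 + 2 + 5 = 18 days.
Gamma(α, β) with Poisson data over total exposure Σt gives posterior Gamma(α+Σx, β+Σt) = Gamma(155, 34).
Posterior mean = α'/β' = 155/34.

155/34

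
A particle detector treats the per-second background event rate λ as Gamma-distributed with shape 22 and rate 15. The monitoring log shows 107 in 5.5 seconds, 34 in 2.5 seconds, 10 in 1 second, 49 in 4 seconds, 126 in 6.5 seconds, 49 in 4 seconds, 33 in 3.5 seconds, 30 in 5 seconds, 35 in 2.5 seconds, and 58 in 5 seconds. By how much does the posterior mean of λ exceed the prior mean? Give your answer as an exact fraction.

Total count: 107 + 34 + 10 + 49 + 126 + 49 + 33 + 30 + 35 + 58 = 531.
Total exposure: 5.5 + 2.5 + 1 + 4 + 6.5 + 4 + 3.5 + 5 + 2.5 + 5 = 39.5 seconds.
Gamma(α, β) with Poisson data over total exposure Σt gives posterior Gamma(α+Σx, β+Σt) = Gamma(553, 109/2).
Posterior mean = 553/(109/2) = 1106/109; prior mean = 22/15 = 22/15. Difference = 1106/109 − 22/15 = 14192/1635.

14192/1635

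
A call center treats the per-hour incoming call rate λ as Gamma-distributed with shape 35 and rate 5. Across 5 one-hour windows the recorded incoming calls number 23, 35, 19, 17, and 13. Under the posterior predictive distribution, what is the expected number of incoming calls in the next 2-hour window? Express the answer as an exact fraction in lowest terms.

Total count: 23 + 35 + 19 + 17 + 13 = 107.
Total exposure: 5 hours.
Gamma(α, β) with Poisson data over total exposure Σt gives posterior Gamma(α+Σx, β+Σt) = Gamma(142, 10).
Predictive mean over a 2-hour window = T·E[λ|data] = 2·142/10 = 142/5.

142/5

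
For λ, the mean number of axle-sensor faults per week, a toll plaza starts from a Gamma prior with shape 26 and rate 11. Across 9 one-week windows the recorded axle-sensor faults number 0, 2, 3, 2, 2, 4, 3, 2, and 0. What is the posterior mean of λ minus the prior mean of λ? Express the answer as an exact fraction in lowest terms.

-9/55

Total count: 0 + 2 + 3 + 2 + 2 + 4 + 3 + 2 + 0 = 18.
Total exposure: 9 weeks.
Posterior: α' = 26 + 18 = 44, β' = 11 + 9 = 20.
Posterior mean = 44/20 = 11/5; prior mean = 26/11 = 26/11. Difference = 11/5 − 26/11 = -9/55.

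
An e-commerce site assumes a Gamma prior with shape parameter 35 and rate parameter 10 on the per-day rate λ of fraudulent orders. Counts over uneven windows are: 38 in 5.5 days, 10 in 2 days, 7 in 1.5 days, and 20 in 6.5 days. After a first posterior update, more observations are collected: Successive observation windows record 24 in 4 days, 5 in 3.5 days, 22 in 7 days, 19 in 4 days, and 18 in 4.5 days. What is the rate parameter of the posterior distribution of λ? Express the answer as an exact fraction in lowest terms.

97/2

Total count: 38 + 10 + 7 + 20 = 75.
Total exposure: 5.5 + 2 + 1.5 + 6.5 = 15.5 days.
After the first batch: Gamma(35 + 75, 10 + 15.5) = Gamma(110, 51/2).
Total count: 24 + 5 + 22 + 19 + 18 = 88.
Total exposure: 4 + 3.5 + 7 + 4 + 4.5 = 23 days.
After the second batch: Gamma(110 + 88, 51/2 + 23) = Gamma(198, 97/2).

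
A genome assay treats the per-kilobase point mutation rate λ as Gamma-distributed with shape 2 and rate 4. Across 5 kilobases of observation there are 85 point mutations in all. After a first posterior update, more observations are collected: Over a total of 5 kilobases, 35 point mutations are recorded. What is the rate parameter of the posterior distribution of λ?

Total count 85 over total exposure 5 kilobases.
After the first batch: Gamma(2 + 85, 4 + 5) = Gamma(87, 9).
Total count 35 over total exposure 5 kilobases.
After the second batch: Gamma(87 + 35, 9 + 5) = Gamma(122, 14).

14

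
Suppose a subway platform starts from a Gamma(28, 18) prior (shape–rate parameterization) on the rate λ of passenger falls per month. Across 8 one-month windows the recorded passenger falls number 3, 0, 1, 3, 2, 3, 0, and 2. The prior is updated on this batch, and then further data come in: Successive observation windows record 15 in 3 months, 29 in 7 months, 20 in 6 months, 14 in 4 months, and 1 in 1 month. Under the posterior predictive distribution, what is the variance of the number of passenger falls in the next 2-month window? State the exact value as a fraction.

11858/2209

Total count: 3 + 0 + 1 + 3 + 2 + 3 + 0 + 2 = 14.
Total exposure: 8 months.
After the first batch: Gamma(28 + 14, 18 + 8) = Gamma(42, 26).
Total count: 15 + 29 + 20 + 14 + 1 = 79.
Total exposure: 3 + 7 + 6 + 4 + 1 = 21 months.
After the second batch: Gamma(42 + 79, 26 + 21) = Gamma(121, 47).
The posterior predictive for a window of length T is Negative Binomial with variance T·α'·(β'+T)/β'² = 2·121·49/2209 = 11858/2209.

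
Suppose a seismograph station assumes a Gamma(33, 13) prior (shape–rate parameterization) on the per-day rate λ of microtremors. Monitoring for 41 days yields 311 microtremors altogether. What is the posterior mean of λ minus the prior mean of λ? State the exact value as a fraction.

Total count 311 over total exposure 41 days.
The Gamma prior is conjugate for the Poisson rate, so λ | data ~ Gamma(33+311, 13+41) = Gamma(344, 54).
Posterior mean = 344/54 = 172/27; prior mean = 33/13 = 33/13. Difference = 172/27 − 33/13 = 1345/351.

1345/351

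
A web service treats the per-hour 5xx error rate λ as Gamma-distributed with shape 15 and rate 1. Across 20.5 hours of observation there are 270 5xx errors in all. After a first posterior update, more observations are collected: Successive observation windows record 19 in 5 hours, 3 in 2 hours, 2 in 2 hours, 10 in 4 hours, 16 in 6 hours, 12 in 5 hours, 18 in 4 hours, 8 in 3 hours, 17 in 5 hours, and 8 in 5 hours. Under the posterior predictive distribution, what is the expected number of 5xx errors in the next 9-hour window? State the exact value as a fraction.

Total count 270 over total exposure 20.5 hours.
After the first batch: Gamma(15 + 270, 1 + 20.5) = Gamma(285, 43/2).
Total count: 19 + 3 + 2 + 10 + 16 + 12 + 18 + 8 + 17 + 8 = 113.
Total exposure: 5 + 2 + 2 + 4 + 6 + 5 + 4 + 3 + 5 + 5 = 41 hours.
After the second batch: Gamma(285 + 113, 43/2 + 41) = Gamma(398, 125/2).
Predictive mean over a 9-hour window = T·E[λ|data] = 9·398/(125/2) = 7164/125.

7164/125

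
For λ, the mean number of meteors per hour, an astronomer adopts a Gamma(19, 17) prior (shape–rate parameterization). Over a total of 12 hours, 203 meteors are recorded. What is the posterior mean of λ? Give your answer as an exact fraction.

222/29

Total count 203 over total exposure 12 hours.
Gamma(α, β) with Poisson data over total exposure Σt gives posterior Gamma(α+Σx, β+Σt) = Gamma(222, 29).
Posterior mean = α'/β' = 222/29.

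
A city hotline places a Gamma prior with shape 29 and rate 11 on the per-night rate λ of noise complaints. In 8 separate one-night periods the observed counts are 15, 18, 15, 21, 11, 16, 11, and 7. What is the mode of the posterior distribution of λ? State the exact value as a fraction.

142/19

Total count: 15 + 18 + 15 + 21 + 11 + 16 + 11 + 7 = 114.
Total exposure: 8 nights.
Posterior: α' = 29 + 114 = 143, β' = 11 + 8 = 19.
Posterior mode = (α'−1)/β' = 142/19.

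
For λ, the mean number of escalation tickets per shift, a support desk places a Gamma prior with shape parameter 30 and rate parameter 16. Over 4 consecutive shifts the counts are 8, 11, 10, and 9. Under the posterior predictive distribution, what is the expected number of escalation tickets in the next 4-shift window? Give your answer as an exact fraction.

68/5

Total count: 8 + 11 + 10 + 9 = 38.
Total exposure: 4 shifts.
The Gamma prior is conjugate for the Poisson rate, so λ | data ~ Gamma(30+38, 16+4) = Gamma(68, 20).
Predictive mean over a 4-shift window = T·E[λ|data] = 4·68/20 = 68/5.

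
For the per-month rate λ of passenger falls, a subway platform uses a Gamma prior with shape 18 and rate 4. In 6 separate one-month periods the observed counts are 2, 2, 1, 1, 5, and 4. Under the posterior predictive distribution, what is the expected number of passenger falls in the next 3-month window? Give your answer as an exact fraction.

Total count: 2 + 2 + 1 + 1 + 5 + 4 = 15.
Total exposure: 6 months.
The Gamma prior is conjugate for the Poisson rate, so λ | data ~ Gamma(18+15, 4+6) = Gamma(33, 10).
Predictive mean over a 3-month window = T·E[λ|data] = 3·33/10 = 99/10.

99/10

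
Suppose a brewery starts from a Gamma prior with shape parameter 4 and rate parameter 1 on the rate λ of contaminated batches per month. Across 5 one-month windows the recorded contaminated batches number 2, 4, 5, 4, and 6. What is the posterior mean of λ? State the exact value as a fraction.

Total count: 2 + 4 + 5 + 4 + 6 = 21.
Total exposure: 5 months.
The Gamma prior is conjugate for the Poisson rate, so λ | data ~ Gamma(4+21, 1+5) = Gamma(25, 6).
Posterior mean = α'/β' = 25/6.

25/6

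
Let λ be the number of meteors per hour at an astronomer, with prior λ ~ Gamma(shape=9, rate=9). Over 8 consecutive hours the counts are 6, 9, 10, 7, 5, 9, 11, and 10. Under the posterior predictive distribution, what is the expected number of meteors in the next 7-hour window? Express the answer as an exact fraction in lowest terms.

Total count: 6 + 9 + 10 + 7 + 5 + 9 + 11 + 10 = 67.
Total exposure: 8 hours.
By Gamma–Poisson conjugacy, the posterior is Gamma(α + Σx, β + Σt) = Gamma(9 + 67, 9 + 8) = Gamma(76, 17).
Predictive mean over a 7-hour window = T·E[λ|data] = 7·76/17 = 532/17.

532/17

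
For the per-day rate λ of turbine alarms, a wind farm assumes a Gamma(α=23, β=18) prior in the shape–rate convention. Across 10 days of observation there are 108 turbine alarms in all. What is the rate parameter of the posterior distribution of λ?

Total count 108 over total exposure 10 days.
The Gamma prior is conjugate for the Poisson rate, so λ | data ~ Gamma(23+108, 18+10) = Gamma(131, 28).

28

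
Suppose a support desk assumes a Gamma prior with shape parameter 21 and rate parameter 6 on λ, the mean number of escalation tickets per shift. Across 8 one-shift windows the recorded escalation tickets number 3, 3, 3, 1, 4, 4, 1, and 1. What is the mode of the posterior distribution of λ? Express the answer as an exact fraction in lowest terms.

Total count: 3 + 3 + 3 + 1 + 4 + 4 + 1 + 1 = 20.
Total exposure: 8 shifts.
The Gamma prior is conjugate for the Poisson rate, so λ | data ~ Gamma(21+20, 6+8) = Gamma(41, 14).
Posterior mode = (α'−1)/β' = 40/14 = 20/7.

20/7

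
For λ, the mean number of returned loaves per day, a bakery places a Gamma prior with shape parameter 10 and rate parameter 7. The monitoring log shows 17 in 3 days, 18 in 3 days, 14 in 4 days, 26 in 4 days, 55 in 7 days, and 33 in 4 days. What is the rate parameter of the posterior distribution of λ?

Total count: 17 + 18 + 14 + 26 + 55 + 33 = 163.
Total exposure: 3 + 3 + 4 + 4 + 7 + 4 = 25 days.
Conjugate update: add total count to the shape and total exposure to the rate, giving Gamma(173, 32).

32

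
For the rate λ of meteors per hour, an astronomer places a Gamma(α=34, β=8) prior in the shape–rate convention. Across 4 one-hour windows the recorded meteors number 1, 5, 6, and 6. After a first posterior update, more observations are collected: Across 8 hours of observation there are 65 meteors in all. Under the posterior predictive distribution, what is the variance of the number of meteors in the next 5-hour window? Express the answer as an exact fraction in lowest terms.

Total count: 1 + 5 + 6 + 6 = 18.
Total exposure: 4 hours.
After the first batch: Gamma(34 + 18, 8 + 4) = Gamma(52, 12).
Total count 65 over total exposure 8 hours.
After the second batch: Gamma(52 + 65, 12 + 8) = Gamma(117, 20).
The posterior predictive for a window of length T is Negative Binomial with variance T·α'·(β'+T)/β'² = 5·117·25/400 = 585/16.

585/16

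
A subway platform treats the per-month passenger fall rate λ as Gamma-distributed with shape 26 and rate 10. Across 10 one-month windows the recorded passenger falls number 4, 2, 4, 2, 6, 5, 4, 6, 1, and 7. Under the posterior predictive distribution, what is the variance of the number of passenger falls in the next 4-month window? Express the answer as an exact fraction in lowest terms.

Total count: 4 + 2 + 4 + 2 + 6 + 5 + 4 + 6 + 1 + 7 = 41.
Total exposure: 10 months.
Posterior: α' = 26 + 41 = 67, β' = 10 + 10 = 20.
The posterior predictive for a window of length T is Negative Binomial with variance T·α'·(β'+T)/β'² = 4·67·24/400 = 402/25.

402/25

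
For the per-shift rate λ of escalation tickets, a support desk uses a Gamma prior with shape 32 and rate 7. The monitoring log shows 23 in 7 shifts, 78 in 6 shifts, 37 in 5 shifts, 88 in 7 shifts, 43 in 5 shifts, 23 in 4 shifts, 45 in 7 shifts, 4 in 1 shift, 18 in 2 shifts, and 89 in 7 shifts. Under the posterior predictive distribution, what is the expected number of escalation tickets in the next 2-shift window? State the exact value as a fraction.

480/29

Total count: 23 + 78 + 37 + 88 + 43 + 23 + 45 + 4 + 18 + 89 = 448.
Total exposure: 7 + 6 + 5 + 7 + 5 + 4 + 7 + 1 + 2 + 7 = 51 shifts.
By Gamma–Poisson conjugacy, the posterior is Gamma(α + Σx, β + Σt) = Gamma(32 + 448, 7 + 51) = Gamma(480, 58).
Predictive mean over a 2-shift window = T·E[λ|data] = 2·480/58 = 480/29.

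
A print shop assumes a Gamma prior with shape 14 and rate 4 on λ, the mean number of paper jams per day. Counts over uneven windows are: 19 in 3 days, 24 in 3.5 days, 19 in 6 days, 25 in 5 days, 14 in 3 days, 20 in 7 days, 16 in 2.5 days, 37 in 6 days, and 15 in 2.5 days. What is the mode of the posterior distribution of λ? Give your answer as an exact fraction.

404/85

Total count: 19 + 24 + 19 + 25 + 14 + 20 + 16 + 37 + 15 = 189.
Total exposure: 3 + 3.5 + 6 + 5 + 3 + 7 + 2.5 + 6 + 2.5 = 38.5 days.
The Gamma prior is conjugate for the Poisson rate, so λ | data ~ Gamma(14+189, 4+38.5) = Gamma(203, 85/2).
Posterior mode = (α'−1)/β' = 202/(85/2) = 404/85.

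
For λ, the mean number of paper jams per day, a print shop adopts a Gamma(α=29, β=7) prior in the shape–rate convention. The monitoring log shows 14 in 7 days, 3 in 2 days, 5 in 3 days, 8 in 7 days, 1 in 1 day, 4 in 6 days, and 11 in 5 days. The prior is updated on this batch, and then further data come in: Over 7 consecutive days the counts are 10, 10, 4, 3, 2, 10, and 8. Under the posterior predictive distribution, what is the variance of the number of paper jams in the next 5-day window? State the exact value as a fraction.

Total count: 14 + 3 + 5 + 8 + 1 + 4 + 11 = 46.
Total exposure: 7 + 2 + 3 + 7 + 1 + 6 + 5 = 31 days.
After the first batch: Gamma(29 + 46, 7 + 31) = Gamma(75, 38).
Total count: 10 + 10 + 4 + 3 + 2 + 10 + 8 = 47.
Total exposure: 7 days.
After the second batch: Gamma(75 + 47, 38 + 7) = Gamma(122, 45).
The posterior predictive for a window of length T is Negative Binomial with variance T·α'·(β'+T)/β'² = 5·122·50/2025 = 1220/81.

1220/81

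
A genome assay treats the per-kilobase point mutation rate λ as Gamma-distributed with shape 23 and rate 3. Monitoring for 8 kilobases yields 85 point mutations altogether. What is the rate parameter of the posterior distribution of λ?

Total count 85 over total exposure 8 kilobases.
The Gamma prior is conjugate for the Poisson rate, so λ | data ~ Gamma(23+85, 3+8) = Gamma(108, 11).

11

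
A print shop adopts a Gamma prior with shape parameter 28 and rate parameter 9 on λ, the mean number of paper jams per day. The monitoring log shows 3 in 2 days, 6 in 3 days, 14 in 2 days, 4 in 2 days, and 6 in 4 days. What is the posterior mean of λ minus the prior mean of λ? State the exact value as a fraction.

-67/198

Total count: 3 + 6 + 14 + 4 + 6 = 33.
Total exposure: 2 + 3 + 2 + 2 + 4 = 13 days.
Gamma(α, β) with Poisson data over total exposure Σt gives posterior Gamma(α+Σx, β+Σt) = Gamma(61, 22).
Posterior mean = 61/22 = 61/22; prior mean = 28/9 = 28/9. Difference = 61/22 − 28/9 = -67/198.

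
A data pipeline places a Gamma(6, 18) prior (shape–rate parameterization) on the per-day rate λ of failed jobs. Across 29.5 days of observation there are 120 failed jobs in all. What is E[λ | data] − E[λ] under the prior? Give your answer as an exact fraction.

661/285

Total count 120 over total exposure 29.5 days.
The Gamma prior is conjugate for the Poisson rate, so λ | data ~ Gamma(6+120, 18+29.5) = Gamma(126, 95/2).
Posterior mean = 126/(95/2) = 252/95; prior mean = 6/18 = 1/3. Difference = 252/95 − 1/3 = 661/285.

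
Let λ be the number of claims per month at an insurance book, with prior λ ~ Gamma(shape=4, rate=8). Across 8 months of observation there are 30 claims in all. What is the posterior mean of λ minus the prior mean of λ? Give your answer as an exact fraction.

13/8

Total count 30 over total exposure 8 months.
By Gamma–Poisson conjugacy, the posterior is Gamma(α + Σx, β + Σt) = Gamma(4 + 30, 8 + 8) = Gamma(34, 16).
Posterior mean = 34/16 = 17/8; prior mean = 4/8 = 1/2. Difference = 17/8 − 1/2 = 13/8.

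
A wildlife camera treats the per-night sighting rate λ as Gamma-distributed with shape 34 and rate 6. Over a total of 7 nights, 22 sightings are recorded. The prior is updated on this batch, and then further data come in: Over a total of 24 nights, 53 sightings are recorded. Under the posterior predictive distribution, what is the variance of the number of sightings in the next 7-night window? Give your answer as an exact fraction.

33572/1369

Total count 22 over total exposure 7 nights.
After the first batch: Gamma(34 + 22, 6 + 7) = Gamma(56, 13).
Total count 53 over total exposure 24 nights.
After the second batch: Gamma(56 + 53, 13 + 24) = Gamma(109, 37).
The posterior predictive for a window of length T is Negative Binomial with variance T·α'·(β'+T)/β'² = 7·109·44/1369 = 33572/1369.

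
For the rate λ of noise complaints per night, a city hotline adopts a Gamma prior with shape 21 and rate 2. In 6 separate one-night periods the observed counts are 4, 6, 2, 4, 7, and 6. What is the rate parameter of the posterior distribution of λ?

Total count: 4 + 6 + 2 + 4 + 7 + 6 = 29.
Total exposure: 6 nights.
The Gamma prior is conjugate for the Poisson rate, so λ | data ~ Gamma(21+29, 2+6) = Gamma(50, 8).

8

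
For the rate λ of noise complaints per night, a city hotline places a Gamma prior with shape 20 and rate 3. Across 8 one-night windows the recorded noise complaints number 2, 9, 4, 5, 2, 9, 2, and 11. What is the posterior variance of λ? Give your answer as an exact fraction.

64/121

Total count: 2 + 9 + 4 + 5 + 2 + 9 + 2 + 11 = 44.
Total exposure: 8 nights.
Conjugate update: add total count to the shape and total exposure to the rate, giving Gamma(64, 11).
Posterior variance = α'/β'² = 64/121.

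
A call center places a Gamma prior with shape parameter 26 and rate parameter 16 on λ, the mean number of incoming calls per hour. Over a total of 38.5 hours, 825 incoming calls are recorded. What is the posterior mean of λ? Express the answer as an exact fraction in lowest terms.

1702/109

Total count 825 over total exposure 38.5 hours.
Gamma(α, β) with Poisson data over total exposure Σt gives posterior Gamma(α+Σx, β+Σt) = Gamma(851, 109/2).
Posterior mean = α'/β' = 851/(109/2) = 1702/109.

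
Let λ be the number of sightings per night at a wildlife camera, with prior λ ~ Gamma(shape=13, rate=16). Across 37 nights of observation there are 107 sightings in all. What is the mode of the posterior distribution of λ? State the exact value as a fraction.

Total count 107 over total exposure 37 nights.
Conjugate update: add total count to the shape and total exposure to the rate, giving Gamma(120, 53).
Posterior mode = (α'−1)/β' = 119/53.

119/53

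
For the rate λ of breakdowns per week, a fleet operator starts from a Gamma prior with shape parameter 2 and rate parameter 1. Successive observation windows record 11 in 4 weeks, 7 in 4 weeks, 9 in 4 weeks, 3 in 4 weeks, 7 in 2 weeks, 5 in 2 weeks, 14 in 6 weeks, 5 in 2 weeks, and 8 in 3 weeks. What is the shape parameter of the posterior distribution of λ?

Total count: 11 + 7 + 9 + 3 + 7 + 5 + 14 + 5 + 8 = 69.
Total exposure: 4 + 4 + 4 + 4 + 2 + 2 + 6 + 2 + 3 = 31 weeks.
Conjugate update: add total count to the shape and total exposure to the rate, giving Gamma(71, 32).

71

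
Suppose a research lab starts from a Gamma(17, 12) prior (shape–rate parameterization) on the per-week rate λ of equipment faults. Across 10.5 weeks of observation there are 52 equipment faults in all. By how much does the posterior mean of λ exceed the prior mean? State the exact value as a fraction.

33/20

Total count 52 over total exposure 10.5 weeks.
Posterior: α' = 17 + 52 = 69, β' = 12 + 10.5 = 45/2.
Posterior mean = 69/(45/2) = 46/15; prior mean = 17/12 = 17/12. Difference = 46/15 − 17/12 = 33/20.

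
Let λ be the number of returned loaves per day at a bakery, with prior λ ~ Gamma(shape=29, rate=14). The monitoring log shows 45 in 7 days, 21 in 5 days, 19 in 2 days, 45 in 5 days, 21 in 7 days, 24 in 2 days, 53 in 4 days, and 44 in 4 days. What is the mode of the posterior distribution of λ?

6

Total count: 45 + 21 + 19 + 45 + 21 + 24 + 53 + 44 = 272.
Total exposure: 7 + 5 + 2 + 5 + 7 + 2 + 4 + 4 = 36 days.
Conjugate update: add total count to the shape and total exposure to the rate, giving Gamma(301, 50).
Posterior mode = (α'−1)/β' = 300/50 = 6.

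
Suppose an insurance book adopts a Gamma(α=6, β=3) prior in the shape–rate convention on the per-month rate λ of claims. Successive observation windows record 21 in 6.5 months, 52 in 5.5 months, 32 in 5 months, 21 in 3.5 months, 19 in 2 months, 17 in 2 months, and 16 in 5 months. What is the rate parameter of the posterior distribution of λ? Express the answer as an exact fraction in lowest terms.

65/2

Total count: 21 + 52 + 32 + 21 + 19 + 17 + 16 = 178.
Total exposure: 6.5 + 5.5 + 5 + 3.5 + 2 + 2 + 5 = 29.5 months.
By Gamma–Poisson conjugacy, the posterior is Gamma(α + Σx, β + Σt) = Gamma(6 + 178, 3 + 29.5) = Gamma(184, 65/2).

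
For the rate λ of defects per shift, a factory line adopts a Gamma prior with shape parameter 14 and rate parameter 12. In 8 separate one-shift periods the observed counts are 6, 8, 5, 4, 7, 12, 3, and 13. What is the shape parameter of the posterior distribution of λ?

72

Total count: 6 + 8 + 5 + 4 + 7 + 12 + 3 + 13 = 58.
Total exposure: 8 shifts.
Conjugate update: add total count to the shape and total exposure to the rate, giving Gamma(72, 20).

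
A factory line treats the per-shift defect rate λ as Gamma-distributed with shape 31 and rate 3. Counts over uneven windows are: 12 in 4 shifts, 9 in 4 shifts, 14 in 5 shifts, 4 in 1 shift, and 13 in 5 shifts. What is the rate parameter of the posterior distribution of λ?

Total count: 12 + 9 + 14 + 4 + 13 = 52.
Total exposure: 4 + 4 + 5 + 1 + 5 = 19 shifts.
Posterior: α' = 31 + 52 = 83, β' = 3 + 19 = 22.

22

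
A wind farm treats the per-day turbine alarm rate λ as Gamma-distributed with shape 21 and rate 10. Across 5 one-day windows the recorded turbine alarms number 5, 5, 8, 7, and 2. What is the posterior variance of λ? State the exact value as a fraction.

16/75

Total count: 5 + 5 + 8 + 7 + 2 = 27.
Total exposure: 5 days.
Gamma(α, β) with Poisson data over total exposure Σt gives posterior Gamma(α+Σx, β+Σt) = Gamma(48, 15).
Posterior variance = α'/β'² = 48/225 = 16/75.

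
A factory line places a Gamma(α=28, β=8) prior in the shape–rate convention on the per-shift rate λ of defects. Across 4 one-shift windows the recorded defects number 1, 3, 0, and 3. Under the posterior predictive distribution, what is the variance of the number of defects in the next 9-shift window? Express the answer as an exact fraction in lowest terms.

Total count: 1 + 3 + 0 + 3 = 7.
Total exposure: 4 shifts.
By Gamma–Poisson conjugacy, the posterior is Gamma(α + Σx, β + Σt) = Gamma(28 + 7, 8 + 4) = Gamma(35, 12).
The posterior predictive for a window of length T is Negative Binomial with variance T·α'·(β'+T)/β'² = 9·35·21/144 = 735/16.

735/16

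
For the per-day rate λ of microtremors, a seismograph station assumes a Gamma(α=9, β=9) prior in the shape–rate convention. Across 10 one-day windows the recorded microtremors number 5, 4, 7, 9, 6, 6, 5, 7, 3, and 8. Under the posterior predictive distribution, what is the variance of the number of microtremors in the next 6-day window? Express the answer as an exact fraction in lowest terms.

Total count: 5 + 4 + 7 + 9 + 6 + 6 + 5 + 7 + 3 + 8 = 60.
Total exposure: 10 days.
By Gamma–Poisson conjugacy, the posterior is Gamma(α + Σx, β + Σt) = Gamma(9 + 60, 9 + 10) = Gamma(69, 19).
The posterior predictive for a window of length T is Negative Binomial with variance T·α'·(β'+T)/β'² = 6·69·25/361 = 10350/361.

10350/361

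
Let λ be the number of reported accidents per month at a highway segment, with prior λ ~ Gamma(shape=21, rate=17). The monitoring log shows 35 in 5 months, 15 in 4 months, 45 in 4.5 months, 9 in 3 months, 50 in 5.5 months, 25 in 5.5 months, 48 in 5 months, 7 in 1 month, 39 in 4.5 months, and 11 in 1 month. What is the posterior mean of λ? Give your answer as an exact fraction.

305/56

Total count: 35 + 15 + 45 + 9 + 50 + 25 + 48 + 7 + 39 + 11 = 284.
Total exposure: 5 + 4 + 4.5 + 3 + 5.5 + 5.5 + 5 + 1 + 4.5 + 1 = 39 months.
Conjugate update: add total count to the shape and total exposure to the rate, giving Gamma(305, 56).
Posterior mean = α'/β' = 305/56.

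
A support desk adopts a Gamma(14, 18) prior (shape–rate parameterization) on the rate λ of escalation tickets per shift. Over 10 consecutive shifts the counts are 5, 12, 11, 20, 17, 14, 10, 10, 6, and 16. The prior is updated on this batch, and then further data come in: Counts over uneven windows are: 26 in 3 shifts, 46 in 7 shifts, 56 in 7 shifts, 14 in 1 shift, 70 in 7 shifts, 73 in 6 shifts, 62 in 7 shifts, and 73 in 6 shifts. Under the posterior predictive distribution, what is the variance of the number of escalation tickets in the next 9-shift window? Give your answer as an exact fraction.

Total count: 5 + 12 + 11 + 20 + 17 + 14 + 10 + 10 + 6 + 16 = 121.
Total exposure: 10 shifts.
After the first batch: Gamma(14 + 121, 18 + 10) = Gamma(135, 28).
Total count: 26 + 46 + 56 + 14 + 70 + 73 + 62 + 73 = 420.
Total exposure: 3 + 7 + 7 + 1 + 7 + 6 + 7 + 6 = 44 shifts.
After the second batch: Gamma(135 + 420, 28 + 44) = Gamma(555, 72).
The posterior predictive for a window of length T is Negative Binomial with variance T·α'·(β'+T)/β'² = 9·555·81/5184 = 4995/64.

4995/64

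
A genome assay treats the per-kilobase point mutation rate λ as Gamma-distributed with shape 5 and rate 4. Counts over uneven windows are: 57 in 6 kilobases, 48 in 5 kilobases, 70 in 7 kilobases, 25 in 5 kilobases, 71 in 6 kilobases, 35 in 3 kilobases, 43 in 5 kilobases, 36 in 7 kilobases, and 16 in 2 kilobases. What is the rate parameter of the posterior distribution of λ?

50

Total count: 57 + 48 + 70 + 25 + 71 + 35 + 43 + 36 + 16 = 401.
Total exposure: 6 + 5 + 7 + 5 + 6 + 3 + 5 + 7 + 2 = 46 kilobases.
By Gamma–Poisson conjugacy, the posterior is Gamma(α + Σx, β + Σt) = Gamma(5 + 401, 4 + 46) = Gamma(406, 50).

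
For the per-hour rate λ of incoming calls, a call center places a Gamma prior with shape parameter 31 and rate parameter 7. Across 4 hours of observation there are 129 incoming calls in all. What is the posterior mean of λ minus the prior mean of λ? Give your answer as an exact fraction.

Total count 129 over total exposure 4 hours.
The Gamma prior is conjugate for the Poisson rate, so λ | data ~ Gamma(31+129, 7+4) = Gamma(160, 11).
Posterior mean = 160/11 = 160/11; prior mean = 31/7 = 31/7. Difference = 160/11 − 31/7 = 779/77.

779/77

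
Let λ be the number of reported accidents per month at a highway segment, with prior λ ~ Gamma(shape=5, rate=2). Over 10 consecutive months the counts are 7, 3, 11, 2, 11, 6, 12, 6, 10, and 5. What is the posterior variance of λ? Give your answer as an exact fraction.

Total count: 7 + 3 + 11 + 2 + 11 + 6 + 12 + 6 + 10 + 5 = 73.
Total exposure: 10 months.
The Gamma prior is conjugate for the Poisson rate, so λ | data ~ Gamma(5+73, 2+10) = Gamma(78, 12).
Posterior variance = α'/β'² = 78/144 = 13/24.

13/24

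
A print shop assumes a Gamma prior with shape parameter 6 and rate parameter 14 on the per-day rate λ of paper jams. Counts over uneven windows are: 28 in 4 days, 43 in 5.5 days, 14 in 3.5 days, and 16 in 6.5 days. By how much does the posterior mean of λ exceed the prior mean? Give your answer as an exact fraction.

Total count: 28 + 43 + 14 + 16 = 101.
Total exposure: 4 + 5.5 + 3.5 + 6.5 = 19.5 days.
The Gamma prior is conjugate for the Poisson rate, so λ | data ~ Gamma(6+101, 14+19.5) = Gamma(107, 67/2).
Posterior mean = 107/(67/2) = 214/67; prior mean = 6/14 = 3/7. Difference = 214/67 − 3/7 = 1297/469.

1297/469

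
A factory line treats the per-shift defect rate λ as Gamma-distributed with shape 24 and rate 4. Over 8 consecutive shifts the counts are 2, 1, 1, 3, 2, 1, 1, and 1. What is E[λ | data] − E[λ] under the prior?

Total count: 2 + 1 + 1 + 3 + 2 + 1 + 1 + 1 = 12.
Total exposure: 8 shifts.
Conjugate update: add total count to the shape and total exposure to the rate, giving Gamma(36, 12).
Posterior mean = 36/12 = 3; prior mean = 24/4 = 6. Difference = 3 − 6 = -3.

-3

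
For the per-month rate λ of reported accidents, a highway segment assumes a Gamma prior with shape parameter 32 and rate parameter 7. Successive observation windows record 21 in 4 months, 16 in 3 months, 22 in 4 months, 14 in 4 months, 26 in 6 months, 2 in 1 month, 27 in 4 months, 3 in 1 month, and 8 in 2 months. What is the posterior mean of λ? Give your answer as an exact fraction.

19/4

Total count: 21 + 16 + 22 + 14 + 26 + 2 + 27 + 3 + 8 = 139.
Total exposure: 4 + 3 + 4 + 4 + 6 + 1 + 4 + 1 + 2 = 29 months.
Gamma(α, β) with Poisson data over total exposure Σt gives posterior Gamma(α+Σx, β+Σt) = Gamma(171, 36).
Posterior mean = α'/β' = 171/36 = 19/4.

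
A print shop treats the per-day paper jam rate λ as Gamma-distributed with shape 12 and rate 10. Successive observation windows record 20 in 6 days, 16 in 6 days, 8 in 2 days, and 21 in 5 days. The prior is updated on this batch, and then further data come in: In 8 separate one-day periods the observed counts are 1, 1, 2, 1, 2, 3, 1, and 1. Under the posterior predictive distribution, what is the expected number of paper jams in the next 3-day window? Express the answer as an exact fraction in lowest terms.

Total count: 20 + 16 + 8 + 21 = 65.
Total exposure: 6 + 6 + 2 + 5 = 19 days.
After the first batch: Gamma(12 + 65, 10 + 19) = Gamma(77, 29).
Total count: 1 + 1 + 2 + 1 + 2 + 3 + 1 + 1 = 12.
Total exposure: 8 days.
After the second batch: Gamma(77 + 12, 29 + 8) = Gamma(89, 37).
Predictive mean over a 3-day window = T·E[λ|data] = 3·89/37 = 267/37.

267/37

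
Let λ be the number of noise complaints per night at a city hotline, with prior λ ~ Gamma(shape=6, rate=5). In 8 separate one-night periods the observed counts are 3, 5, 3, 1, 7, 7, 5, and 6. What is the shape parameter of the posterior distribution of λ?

Total count: 3 + 5 + 3 + 1 + 7 + 7 + 5 + 6 = 37.
Total exposure: 8 nights.
By Gamma–Poisson conjugacy, the posterior is Gamma(α + Σx, β + Σt) = Gamma(6 + 37, 5 + 8) = Gamma(43, 13).

43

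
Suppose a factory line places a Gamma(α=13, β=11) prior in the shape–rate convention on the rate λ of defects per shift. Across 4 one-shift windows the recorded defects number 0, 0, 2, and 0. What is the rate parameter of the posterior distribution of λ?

15

Total count: 0 + 0 + 2 + 0 = 2.
Total exposure: 4 shifts.
By Gamma–Poisson conjugacy, the posterior is Gamma(α + Σx, β + Σt) = Gamma(13 + 2, 11 + 4) = Gamma(15, 15).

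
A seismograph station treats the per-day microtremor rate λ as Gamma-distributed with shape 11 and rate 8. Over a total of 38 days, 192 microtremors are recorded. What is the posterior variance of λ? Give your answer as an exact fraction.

Total count 192 over total exposure 38 days.
By Gamma–Poisson conjugacy, the posterior is Gamma(α + Σx, β + Σt) = Gamma(11 + 192, 8 + 38) = Gamma(203, 46).
Posterior variance = α'/β'² = 203/2116.

203/2116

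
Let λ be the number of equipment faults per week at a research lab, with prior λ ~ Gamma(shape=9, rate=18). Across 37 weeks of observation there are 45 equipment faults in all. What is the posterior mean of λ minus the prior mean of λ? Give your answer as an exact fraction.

Total count 45 over total exposure 37 weeks.
The Gamma prior is conjugate for the Poisson rate, so λ | data ~ Gamma(9+45, 18+37) = Gamma(54, 55).
Posterior mean = 54/55 = 54/55; prior mean = 9/18 = 1/2. Difference = 54/55 − 1/2 = 53/110.

53/110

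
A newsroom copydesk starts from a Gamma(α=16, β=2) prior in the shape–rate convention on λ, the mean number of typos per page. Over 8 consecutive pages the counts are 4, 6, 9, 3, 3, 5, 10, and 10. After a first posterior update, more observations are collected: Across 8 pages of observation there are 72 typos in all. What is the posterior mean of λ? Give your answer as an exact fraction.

23/3

Total count: 4 + 6 + 9 + 3 + 3 + 5 + 10 + 10 = 50.
Total exposure: 8 pages.
After the first batch: Gamma(16 + 50, 2 + 8) = Gamma(66, 10).
Total count 72 over total exposure 8 pages.
After the second batch: Gamma(66 + 72, 10 + 8) = Gamma(138, 18).
Posterior mean = α'/β' = 138/18 = 23/3.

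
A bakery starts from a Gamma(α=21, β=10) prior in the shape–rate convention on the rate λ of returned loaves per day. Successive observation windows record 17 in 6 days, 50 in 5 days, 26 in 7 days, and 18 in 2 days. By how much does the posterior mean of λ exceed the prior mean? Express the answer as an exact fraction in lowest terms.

23/10

Total count: 17 + 50 + 26 + 18 = 111.
Total exposure: 6 + 5 + 7 + 2 = 20 days.
Gamma(α, β) with Poisson data over total exposure Σt gives posterior Gamma(α+Σx, β+Σt) = Gamma(132, 30).
Posterior mean = 132/30 = 22/5; prior mean = 21/10 = 21/10. Difference = 22/5 − 21/10 = 23/10.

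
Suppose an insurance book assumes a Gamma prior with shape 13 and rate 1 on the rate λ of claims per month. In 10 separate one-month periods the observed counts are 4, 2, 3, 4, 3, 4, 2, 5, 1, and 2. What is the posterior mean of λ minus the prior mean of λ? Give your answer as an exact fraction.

-100/11

Total count: 4 + 2 + 3 + 4 + 3 + 4 + 2 + 5 + 1 + 2 = 30.
Total exposure: 10 months.
Gamma(α, β) with Poisson data over total exposure Σt gives posterior Gamma(α+Σx, β+Σt) = Gamma(43, 11).
Posterior mean = 43/11 = 43/11; prior mean = 13/1 = 13. Difference = 43/11 − 13 = -100/11.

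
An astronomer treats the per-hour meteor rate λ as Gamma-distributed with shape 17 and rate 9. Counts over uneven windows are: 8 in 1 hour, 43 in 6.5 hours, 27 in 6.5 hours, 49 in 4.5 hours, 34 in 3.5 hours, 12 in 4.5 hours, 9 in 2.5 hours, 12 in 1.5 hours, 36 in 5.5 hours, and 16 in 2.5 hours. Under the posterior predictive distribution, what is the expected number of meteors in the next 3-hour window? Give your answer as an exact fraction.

1578/95

Total count: 8 + 43 + 27 + 49 + 34 + 12 + 9 + 12 + 36 + 16 = 246.
Total exposure: 1 + 6.5 + 6.5 + 4.5 + 3.5 + 4.5 + 2.5 + 1.5 + 5.5 + 2.5 = 38.5 hours.
Gamma(α, β) with Poisson data over total exposure Σt gives posterior Gamma(α+Σx, β+Σt) = Gamma(263, 95/2).
Predictive mean over a 3-hour window = T·E[λ|data] = 3·263/(95/2) = 1578/95.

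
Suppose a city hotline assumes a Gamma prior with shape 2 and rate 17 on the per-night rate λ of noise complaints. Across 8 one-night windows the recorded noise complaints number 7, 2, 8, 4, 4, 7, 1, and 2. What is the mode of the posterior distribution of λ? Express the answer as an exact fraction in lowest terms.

Total count: 7 + 2 + 8 + 4 + 4 + 7 + 1 + 2 = 35.
Total exposure: 8 nights.
Posterior: α' = 2 + 35 = 37, β' = 17 + 8 = 25.
Posterior mode = (α'−1)/β' = 36/25.

36/25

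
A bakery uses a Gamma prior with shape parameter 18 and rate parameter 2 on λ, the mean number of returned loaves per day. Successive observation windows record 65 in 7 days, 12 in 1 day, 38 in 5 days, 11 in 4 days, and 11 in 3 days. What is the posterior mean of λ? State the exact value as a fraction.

155/22

Total count: 65 + 12 + 38 + 11 + 11 = 137.
Total exposure: 7 + 1 + 5 + 4 + 3 = 20 days.
Gamma(α, β) with Poisson data over total exposure Σt gives posterior Gamma(α+Σx, β+Σt) = Gamma(155, 22).
Posterior mean = α'/β' = 155/22.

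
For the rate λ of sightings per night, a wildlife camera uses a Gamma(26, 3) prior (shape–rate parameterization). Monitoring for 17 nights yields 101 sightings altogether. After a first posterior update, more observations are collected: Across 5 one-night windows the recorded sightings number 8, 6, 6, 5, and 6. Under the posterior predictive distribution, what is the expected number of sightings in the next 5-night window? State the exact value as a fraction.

158/5

Total count 101 over total exposure 17 nights.
After the first batch: Gamma(26 + 101, 3 + 17) = Gamma(127, 20).
Total count: 8 + 6 + 6 + 5 + 6 = 31.
Total exposure: 5 nights.
After the second batch: Gamma(127 + 31, 20 + 5) = Gamma(158, 25).
Predictive mean over a 5-night window = T·E[λ|data] = 5·158/25 = 158/5.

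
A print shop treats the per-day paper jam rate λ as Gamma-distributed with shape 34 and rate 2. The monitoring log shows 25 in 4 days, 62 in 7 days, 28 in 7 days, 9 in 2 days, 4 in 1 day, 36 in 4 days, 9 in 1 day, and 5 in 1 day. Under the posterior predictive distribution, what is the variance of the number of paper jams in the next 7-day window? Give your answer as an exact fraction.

Total count: 25 + 62 + 28 + 9 + 4 + 36 + 9 + 5 = 178.
Total exposure: 4 + 7 + 7 + 2 + 1 + 4 + 1 + 1 = 27 days.
Posterior: α' = 34 + 178 = 212, β' = 2 + 27 = 29.
The posterior predictive for a window of length T is Negative Binomial with variance T·α'·(β'+T)/β'² = 7·212·36/841 = 53424/841.

53424/841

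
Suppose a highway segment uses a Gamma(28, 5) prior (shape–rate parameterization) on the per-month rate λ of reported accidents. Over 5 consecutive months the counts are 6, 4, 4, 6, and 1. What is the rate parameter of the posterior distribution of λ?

10

Total count: 6 + 4 + 4 + 6 + 1 = 21.
Total exposure: 5 months.
Posterior: α' = 28 + 21 = 49, β' = 5 + 5 = 10.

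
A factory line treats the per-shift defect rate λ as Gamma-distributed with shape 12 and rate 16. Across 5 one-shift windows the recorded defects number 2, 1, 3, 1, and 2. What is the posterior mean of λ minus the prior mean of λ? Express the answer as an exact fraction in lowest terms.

1/4

Total count: 2 + 1 + 3 + 1 + 2 = 9.
Total exposure: 5 shifts.
The Gamma prior is conjugate for the Poisson rate, so λ | data ~ Gamma(12+9, 16+5) = Gamma(21, 21).
Posterior mean = 21/21 = 1; prior mean = 12/16 = 3/4. Difference = 1 − 3/4 = 1/4.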